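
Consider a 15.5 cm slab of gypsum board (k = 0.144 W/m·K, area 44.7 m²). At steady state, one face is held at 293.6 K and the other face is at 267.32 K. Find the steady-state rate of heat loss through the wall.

Q = 1090 W

Q = kA·ΔT/L = 0.144 × 44.7 × |293.6 K − 267.32 K| / 0.155 = 1090 W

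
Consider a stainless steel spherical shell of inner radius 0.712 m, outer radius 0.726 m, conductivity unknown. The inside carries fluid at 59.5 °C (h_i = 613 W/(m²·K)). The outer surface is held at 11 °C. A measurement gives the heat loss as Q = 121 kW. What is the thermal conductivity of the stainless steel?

ΣR = ΔT/Q = |59.5 − 11|/1.21×10^5 = 4.008×10^-4 K/W
Known resistances:
  R_conv,in = 1/(4πr²h) = 1/(4π·0.712²·613) = 2.561×10^-4 K/W
R_stainless steel = ΣR − ΣR_known = 4.008×10^-4 − 2.561×10^-4 = 1.447×10^-4 K/W
(1/r₁−1/r₂)/(4πk) = 1.447×10^-4 ⇒ k = 0.02708/(4π·1.447×10^-4) = 14.9 W/m·K

k = 14.9 W/m·K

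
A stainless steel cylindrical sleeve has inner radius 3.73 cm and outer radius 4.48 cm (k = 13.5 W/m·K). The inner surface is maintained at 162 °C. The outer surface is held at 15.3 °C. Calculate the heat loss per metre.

Q' = 67.9 kW/m

Q' = 2πk·ΔT/ln(r₂/r₁) = 2π × 13.5 × 146.7 / ln(0.0448/0.0373) = 67900 W/m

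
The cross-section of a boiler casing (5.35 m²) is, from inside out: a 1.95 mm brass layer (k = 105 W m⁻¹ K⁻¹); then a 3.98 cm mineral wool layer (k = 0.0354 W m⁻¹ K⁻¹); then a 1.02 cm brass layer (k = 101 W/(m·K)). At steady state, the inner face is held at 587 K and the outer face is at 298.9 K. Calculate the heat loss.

Q = 1370 W

Series thermal resistances, inner to outer:
  R_brass = L/(kA) = 0.00195/(105·5.35) = 3.471×10^-6 K/W
  R_mineral wool = L/(kA) = 0.0398/(0.0354·5.35) = 0.2101 K/W
  R_brass = L/(kA) = 0.0102/(101·5.35) = 1.888×10^-5 K/W
ΣR = 3.471×10^-6 + 0.2101 + 1.888×10^-5 = 0.2101 K/W
Q = ΔT/ΣR = (587 K − 298.9 K)/0.2101 = 1370 W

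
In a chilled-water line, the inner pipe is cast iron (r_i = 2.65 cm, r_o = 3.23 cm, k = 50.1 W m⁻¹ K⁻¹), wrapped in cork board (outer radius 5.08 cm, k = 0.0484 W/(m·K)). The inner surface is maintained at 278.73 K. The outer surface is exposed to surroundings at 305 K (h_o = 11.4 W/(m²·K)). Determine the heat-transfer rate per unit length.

Q' = 14.9 W/m

Resistance network (inner→outer):
  R'_cast iron = ln(0.0323/0.0265)/(2πk) = 0.1979/(2π·50.1) = 6.287×10^-4 m·K/W
  R'_cork board = ln(0.0508/0.0323)/(2πk) = 0.4528/(2π·0.0484) = 1.489 m·K/W
  R'_conv,out = 1/(2πr h) = 1/(2π·0.0508·11.4) = 0.2748 m·K/W
ΣR = 6.287×10^-4 + 1.489 + 0.2748 = 1.764 m·K/W
Q' = ΔT/ΣR = (278.73 K − 305 K)/1.764 = -14.9 W/m
(Negative Q' ⇒ heat flows inward; heat gain = 14.9 W/m.)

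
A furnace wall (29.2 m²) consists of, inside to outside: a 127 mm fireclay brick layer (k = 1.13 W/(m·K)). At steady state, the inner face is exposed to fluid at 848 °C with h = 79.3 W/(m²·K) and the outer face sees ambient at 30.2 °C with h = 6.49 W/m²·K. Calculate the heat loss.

Treat each layer as a resistance in series:
  R_conv,in = 1/(hA) = 1/(79.3·29.2) = 4.319×10^-4 K/W
  R_fireclay brick = L/(kA) = 0.127/(1.13·29.2) = 0.003849 K/W
  R_conv,out = 1/(hA) = 1/(6.49·29.2) = 0.005277 K/W
ΣR = 4.319×10^-4 + 0.003849 + 0.005277 = 0.009558 K/W
Q = ΔT/ΣR = (848 °C − 30.2 °C)/0.009558 = 85600 W

Q = 85.6 kW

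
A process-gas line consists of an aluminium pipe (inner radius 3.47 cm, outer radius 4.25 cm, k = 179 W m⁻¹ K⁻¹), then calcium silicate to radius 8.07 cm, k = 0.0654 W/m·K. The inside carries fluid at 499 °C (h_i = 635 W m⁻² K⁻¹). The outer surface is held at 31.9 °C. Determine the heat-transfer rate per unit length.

Treat each layer as a resistance in series:
  R'_conv,in = 1/(2πr h) = 1/(2π·0.0347·635) = 0.007223 m·K/W
  R'_aluminium = ln(0.0425/0.0347)/(2πk) = 0.2028/(2π·179) = 1.803×10^-4 m·K/W
  R'_calcium silicate = ln(0.0807/0.0425)/(2πk) = 0.6412/(2π·0.0654) = 1.560 m·K/W
ΣR = 0.007223 + 1.803×10^-4 + 1.560 = 1.567 m·K/W
Q' = ΔT/ΣR = (499 °C − 31.9 °C)/1.567 = 298 W/m

Q' = 298 W/m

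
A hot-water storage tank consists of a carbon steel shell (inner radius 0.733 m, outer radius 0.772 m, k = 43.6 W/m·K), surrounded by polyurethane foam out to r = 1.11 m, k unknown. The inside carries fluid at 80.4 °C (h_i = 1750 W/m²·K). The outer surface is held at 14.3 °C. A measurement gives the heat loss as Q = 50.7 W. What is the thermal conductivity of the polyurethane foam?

k = 0.0241 W/m·K

ΣR = ΔT/Q = |80.4 − 14.3|/50.7 = 1.304 K/W
Known resistances:
  R_conv,in = 1/(4πr²h) = 1/(4π·0.733²·1750) = 8.463×10^-5 K/W
  R_carbon steel = (1/0.733 − 1/0.772)/(4πk) = 0.06892/(4π·43.6) = 1.258×10^-4 K/W
R_polyurethane foam = ΣR − ΣR_known = 1.304 − 2.104×10^-4 = 1.304 K/W
(1/r₁−1/r₂)/(4πk) = 1.304 ⇒ k = 0.3944/(4π·1.304) = 0.0241 W/m·K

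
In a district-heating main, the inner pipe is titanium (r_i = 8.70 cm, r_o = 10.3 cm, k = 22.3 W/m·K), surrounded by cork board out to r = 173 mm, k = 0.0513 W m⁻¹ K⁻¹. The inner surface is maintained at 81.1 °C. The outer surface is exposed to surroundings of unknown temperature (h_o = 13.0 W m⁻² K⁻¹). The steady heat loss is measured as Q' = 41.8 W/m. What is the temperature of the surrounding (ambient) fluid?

Sum the resistances:
  R'_titanium = ln(0.103/0.0870)/(2πk) = 0.1688/(2π·22.3) = 0.001205 m·K/W
  R'_cork board = ln(0.173/0.103)/(2πk) = 0.5186/(2π·0.0513) = 1.609 m·K/W
  R'_conv,out = 1/(2πr h) = 1/(2π·0.173·13.0) = 0.07077 m·K/W
ΣR = 1.681 m·K/W
ΔT = Q'·ΣR = 41.8 × 1.681 = 70.27 K
Heat flows outward, so T_out = T_in − ΔT = 81.1 − 70.27 = 10.8 °C

T_out = 10.8 °C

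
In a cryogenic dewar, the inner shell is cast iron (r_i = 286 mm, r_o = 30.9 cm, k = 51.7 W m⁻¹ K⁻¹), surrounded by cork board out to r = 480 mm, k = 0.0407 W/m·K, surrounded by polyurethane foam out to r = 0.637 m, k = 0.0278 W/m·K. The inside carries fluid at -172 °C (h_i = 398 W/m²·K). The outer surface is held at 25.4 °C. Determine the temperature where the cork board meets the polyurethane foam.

T = -52.5 °C

Resistance network (inner→outer):
  R_conv,in = 1/(4πr²h) = 1/(4π·0.286²·398) = 0.002444 K/W
  R_cast iron = (1/0.286 − 1/0.309)/(4πk) = 0.2603/(4π·51.7) = 4.006×10^-4 K/W
  R_cork board = (1/0.309 − 1/0.480)/(4πk) = 1.153/(4π·0.0407) = 2.254 K/W
  R_polyurethane foam = (1/0.480 − 1/0.637)/(4πk) = 0.5135/(4π·0.0278) = 1.470 K/W
ΣR = 0.002444 + 4.006×10^-4 + 2.254 + 1.470 = 3.727 K/W
Q = ΔT/ΣR = (-172 °C − 25.4 °C)/3.727 = -52.96 W
From the inner boundary to the cork board/polyurethane foam interface, ΣR_partial = 2.257 K/W.
T_interface = T_in − Q·ΣR_partial = -172 °C − (-52.96)(2.257) = -52.5 °C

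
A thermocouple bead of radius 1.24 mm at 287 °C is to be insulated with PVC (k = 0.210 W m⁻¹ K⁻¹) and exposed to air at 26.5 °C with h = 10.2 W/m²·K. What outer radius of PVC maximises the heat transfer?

For a sphere, r_cr = 2k_ins/h = 2·0.210/10.2 = 0.0412 m = 4.12 cm

r_cr = 4.12 cm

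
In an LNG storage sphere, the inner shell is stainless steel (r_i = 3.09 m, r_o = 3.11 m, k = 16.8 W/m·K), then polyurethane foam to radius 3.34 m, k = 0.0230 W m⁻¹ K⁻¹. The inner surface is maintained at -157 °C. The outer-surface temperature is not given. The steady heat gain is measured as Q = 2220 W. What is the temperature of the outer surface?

T_out = 13.1 °C

Series resistances:
  R_stainless steel = (1/3.09 − 1/3.11)/(4πk) = 0.002081/(4π·16.8) = 9.858×10^-6 K/W
  R_polyurethane foam = (1/3.11 − 1/3.34)/(4πk) = 0.02214/(4π·0.0230) = 0.07661 K/W
ΣR = 0.07662 K/W
ΔT = Q·ΣR = 2220 × 0.07662 = 170.1 K
Heat flows inward, so T_out = T_in + ΔT = -157 + 170.1 = 13.1 °C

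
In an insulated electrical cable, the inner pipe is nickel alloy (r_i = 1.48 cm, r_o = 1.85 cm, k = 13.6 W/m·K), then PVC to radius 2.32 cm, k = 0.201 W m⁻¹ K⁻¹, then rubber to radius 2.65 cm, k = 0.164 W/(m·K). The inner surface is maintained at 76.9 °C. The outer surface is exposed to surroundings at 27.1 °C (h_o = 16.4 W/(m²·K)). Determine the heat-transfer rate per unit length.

Q' = 73.5 W/m

Series thermal resistances, inner to outer:
  R'_nickel alloy = ln(0.0185/0.0148)/(2πk) = 0.2231/(2π·13.6) = 0.002611 m·K/W
  R'_PVC = ln(0.0232/0.0185)/(2πk) = 0.2264/(2π·0.201) = 0.1793 m·K/W
  R'_rubber = ln(0.0265/0.0232)/(2πk) = 0.1330/(2π·0.164) = 0.1291 m·K/W
  R'_conv,out = 1/(2πr h) = 1/(2π·0.0265·16.4) = 0.3662 m·K/W
ΣR = 0.002611 + 0.1793 + 0.1291 + 0.3662 = 0.6772 m·K/W
Q' = ΔT/ΣR = (76.9 °C − 27.1 °C)/0.6772 = 73.5 W/m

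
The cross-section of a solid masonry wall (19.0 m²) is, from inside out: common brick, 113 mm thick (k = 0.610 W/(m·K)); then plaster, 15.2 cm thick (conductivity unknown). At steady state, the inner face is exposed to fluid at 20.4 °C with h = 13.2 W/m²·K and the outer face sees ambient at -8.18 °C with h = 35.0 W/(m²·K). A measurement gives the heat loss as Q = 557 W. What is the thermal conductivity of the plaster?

ΣR = ΔT/Q = |20.4 − -8.18|/557 = 0.05131 K/W
Known resistances:
  R_conv,in = 1/(hA) = 1/(13.2·19.0) = 0.003987 K/W
  R_common brick = L/(kA) = 0.113/(0.610·19.0) = 0.009750 K/W
  R_conv,out = 1/(hA) = 1/(35.0·19.0) = 0.001504 K/W
R_plaster = ΣR − ΣR_known = 0.05131 − 0.01524 = 0.03607 K/W
L/(kA) = 0.03607 ⇒ k = 0.152/(0.03607·19.0) = 0.222 W/m·K

k = 0.222 W/m·K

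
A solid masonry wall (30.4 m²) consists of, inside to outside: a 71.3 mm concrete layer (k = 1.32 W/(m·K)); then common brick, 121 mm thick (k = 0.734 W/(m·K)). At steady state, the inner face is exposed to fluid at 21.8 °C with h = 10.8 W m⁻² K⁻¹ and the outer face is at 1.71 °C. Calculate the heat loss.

Q = 1960 W

Resistance network (inner→outer):
  R_conv,in = 1/(hA) = 1/(10.8·30.4) = 0.003046 K/W
  R_concrete = L/(kA) = 0.0713/(1.32·30.4) = 0.001777 K/W
  R_common brick = L/(kA) = 0.121/(0.734·30.4) = 0.005423 K/W
ΣR = 0.003046 + 0.001777 + 0.005423 = 0.01025 K/W
Q = ΔT/ΣR = (21.8 °C − 1.71 °C)/0.01025 = 1960 W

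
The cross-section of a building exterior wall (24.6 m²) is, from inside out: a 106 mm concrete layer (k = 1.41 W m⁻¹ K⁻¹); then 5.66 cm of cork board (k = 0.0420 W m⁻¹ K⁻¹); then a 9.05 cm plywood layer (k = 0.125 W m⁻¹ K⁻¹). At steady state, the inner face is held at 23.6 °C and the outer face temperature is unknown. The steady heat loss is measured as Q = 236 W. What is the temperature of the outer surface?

Sum the resistances:
  R_concrete = L/(kA) = 0.106/(1.41·24.6) = 0.003056 K/W
  R_cork board = L/(kA) = 0.0566/(0.0420·24.6) = 0.05478 K/W
  R_plywood = L/(kA) = 0.0905/(0.125·24.6) = 0.02943 K/W
ΣR = 0.08727 K/W
ΔT = Q·ΣR = 236 × 0.08727 = 20.60 K
Heat flows outward, so T_out = T_in − ΔT = 23.6 − 20.60 = 3.00 °C

T_out = 3.00 °C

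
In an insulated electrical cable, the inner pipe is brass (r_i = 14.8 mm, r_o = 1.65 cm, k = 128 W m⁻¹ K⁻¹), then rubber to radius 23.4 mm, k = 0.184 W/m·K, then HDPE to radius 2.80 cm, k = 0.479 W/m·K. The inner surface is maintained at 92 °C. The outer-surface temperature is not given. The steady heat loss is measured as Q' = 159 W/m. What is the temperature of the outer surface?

T_out = 34.4 °C

Series resistances:
  R'_brass = ln(0.0165/0.0148)/(2πk) = 0.1087/(2π·128) = 1.352×10^-4 m·K/W
  R'_rubber = ln(0.0234/0.0165)/(2πk) = 0.3494/(2π·0.184) = 0.3022 m·K/W
  R'_HDPE = ln(0.0280/0.0234)/(2πk) = 0.1795/(2π·0.479) = 0.05963 m·K/W
ΣR = 0.3620 m·K/W
ΔT = Q'·ΣR = 159 × 0.3620 = 57.56 K
Heat flows outward, so T_out = T_in − ΔT = 92 − 57.56 = 34.4 °C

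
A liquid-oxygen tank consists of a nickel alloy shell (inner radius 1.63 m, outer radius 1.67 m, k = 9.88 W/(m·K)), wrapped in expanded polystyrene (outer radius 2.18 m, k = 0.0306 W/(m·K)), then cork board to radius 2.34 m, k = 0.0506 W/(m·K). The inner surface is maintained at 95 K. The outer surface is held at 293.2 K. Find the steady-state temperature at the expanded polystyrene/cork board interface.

T = 269.6 K

Treat each layer as a resistance in series:
  R_nickel alloy = (1/1.63 − 1/1.67)/(4πk) = 0.01469/(4π·9.88) = 1.184×10^-4 K/W
  R_expanded polystyrene = (1/1.67 − 1/2.18)/(4πk) = 0.1401/(4π·0.0306) = 0.3643 K/W
  R_cork board = (1/2.18 − 1/2.34)/(4πk) = 0.03137/(4π·0.0506) = 0.04933 K/W
ΣR = 1.184×10^-4 + 0.3643 + 0.04933 = 0.4137 K/W
Q = ΔT/ΣR = (95 K − 293.2 K)/0.4137 = -479.1 W
From the inner boundary to the expanded polystyrene/cork board interface, ΣR_partial = 0.3644 K/W.
T_interface = T_in − Q·ΣR_partial = 95 K − (-479.1)(0.3644) = 269.6 K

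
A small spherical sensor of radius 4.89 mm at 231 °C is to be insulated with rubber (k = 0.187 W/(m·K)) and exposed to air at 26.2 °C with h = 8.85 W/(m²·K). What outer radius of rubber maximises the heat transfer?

r_cr = 4.23 cm

For a sphere, r_cr = 2k_ins/h = 2·0.187/8.85 = 0.0423 m = 4.23 cm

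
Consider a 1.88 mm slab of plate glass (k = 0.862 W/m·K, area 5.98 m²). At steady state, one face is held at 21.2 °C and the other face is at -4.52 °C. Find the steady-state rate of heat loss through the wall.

Q = 70.5 kW

Q = kA·ΔT/L = 0.862 × 5.98 × |21.2 °C − -4.52 °C| / 0.00188 = 70500 W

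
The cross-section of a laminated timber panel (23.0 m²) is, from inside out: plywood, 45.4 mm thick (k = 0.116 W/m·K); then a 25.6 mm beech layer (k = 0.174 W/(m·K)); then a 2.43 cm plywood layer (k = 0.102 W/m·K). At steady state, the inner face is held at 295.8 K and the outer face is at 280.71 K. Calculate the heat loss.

Resistance network (inner→outer):
  R_plywood = L/(kA) = 0.0454/(0.116·23.0) = 0.01702 K/W
  R_beech = L/(kA) = 0.0256/(0.174·23.0) = 0.006397 K/W
  R_plywood = L/(kA) = 0.0243/(0.102·23.0) = 0.01036 K/W
ΣR = 0.01702 + 0.006397 + 0.01036 = 0.03378 K/W
Q = ΔT/ΣR = (295.8 K − 280.71 K)/0.03378 = 447 W

Q = 447 W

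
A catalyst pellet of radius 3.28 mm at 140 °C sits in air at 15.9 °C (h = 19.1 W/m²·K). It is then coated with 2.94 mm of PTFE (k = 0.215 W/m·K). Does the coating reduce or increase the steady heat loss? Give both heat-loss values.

Critical radius for a sphere: r_cr = 2k/h = 0.0225 m = 2.25 cm.
Outer radius after coating: r₂ = 0.00328 + 0.00294 = 0.00622 m.
Since r₁ < r_cr and r₂ ≤ r_cr, the coating moves toward the maximum at r_cr — heat loss rises.
Bare: R = 1/(4πr₁²h) = 387.3 K/W; Q = 124.1/387.3 = 0.320 W.
Coated: R = R_cond + R_conv = 161.0 K/W; Q = 124.1/161.0 = 0.771 W.

increases: 0.320 → 0.771 W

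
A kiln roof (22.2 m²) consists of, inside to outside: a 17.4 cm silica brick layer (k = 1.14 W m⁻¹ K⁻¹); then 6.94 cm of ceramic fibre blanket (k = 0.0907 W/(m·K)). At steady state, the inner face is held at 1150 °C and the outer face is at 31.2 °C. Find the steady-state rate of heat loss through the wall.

Q = 27.1 kW

Treat each layer as a resistance in series:
  R_silica brick = L/(kA) = 0.174/(1.14·22.2) = 0.006875 K/W
  R_ceramic fibre blanket = L/(kA) = 0.0694/(0.0907·22.2) = 0.03447 K/W
ΣR = 0.006875 + 0.03447 = 0.04134 K/W
Q = ΔT/ΣR = (1150 °C − 31.2 °C)/0.04134 = 27100 W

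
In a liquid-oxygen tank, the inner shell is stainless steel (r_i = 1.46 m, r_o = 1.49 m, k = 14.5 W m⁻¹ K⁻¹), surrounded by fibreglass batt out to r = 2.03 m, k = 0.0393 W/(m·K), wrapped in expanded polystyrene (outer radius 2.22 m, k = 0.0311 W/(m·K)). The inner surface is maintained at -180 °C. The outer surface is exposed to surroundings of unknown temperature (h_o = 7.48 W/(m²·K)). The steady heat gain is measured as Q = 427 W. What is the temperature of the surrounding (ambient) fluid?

Sum the resistances:
  R_stainless steel = (1/1.46 − 1/1.49)/(4πk) = 0.01379/(4π·14.5) = 7.568×10^-5 K/W
  R_fibreglass batt = (1/1.49 − 1/2.03)/(4πk) = 0.1785/(4π·0.0393) = 0.3615 K/W
  R_expanded polystyrene = (1/2.03 − 1/2.22)/(4πk) = 0.04216/(4π·0.0311) = 0.1079 K/W
  R_conv,out = 1/(4πr²h) = 1/(4π·2.22²·7.48) = 0.002159 K/W
ΣR = 0.4716 K/W
ΔT = Q·ΣR = 427 × 0.4716 = 201.4 K
Heat flows inward, so T_out = T_in + ΔT = -180 + 201.4 = 21.4 °C

T_out = 21.4 °C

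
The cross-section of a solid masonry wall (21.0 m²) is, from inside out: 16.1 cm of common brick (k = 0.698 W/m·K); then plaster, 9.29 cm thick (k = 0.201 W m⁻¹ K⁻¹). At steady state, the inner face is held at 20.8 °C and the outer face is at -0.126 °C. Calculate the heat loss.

Q = 634 W

Series thermal resistances, inner to outer:
  R_common brick = L/(kA) = 0.161/(0.698·21.0) = 0.01098 K/W
  R_plaster = L/(kA) = 0.0929/(0.201·21.0) = 0.02201 K/W
ΣR = 0.01098 + 0.02201 = 0.03299 K/W
Q = ΔT/ΣR = (20.8 °C − -0.126 °C)/0.03299 = 634 W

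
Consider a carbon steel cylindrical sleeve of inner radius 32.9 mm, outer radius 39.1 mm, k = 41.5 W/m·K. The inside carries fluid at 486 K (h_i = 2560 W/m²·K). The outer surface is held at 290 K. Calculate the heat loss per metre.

Resistance network (inner→outer):
  R'_conv,in = 1/(2πr h) = 1/(2π·0.0329·2560) = 0.001890 m·K/W
  R'_carbon steel = ln(0.0391/0.0329)/(2πk) = 0.1726/(2π·41.5) = 6.621×10^-4 m·K/W
ΣR = 0.001890 + 6.621×10^-4 = 0.002552 m·K/W
Q' = ΔT/ΣR = (486 K − 290 K)/0.002552 = 76800 W/m

Q' = 76.8 kW/m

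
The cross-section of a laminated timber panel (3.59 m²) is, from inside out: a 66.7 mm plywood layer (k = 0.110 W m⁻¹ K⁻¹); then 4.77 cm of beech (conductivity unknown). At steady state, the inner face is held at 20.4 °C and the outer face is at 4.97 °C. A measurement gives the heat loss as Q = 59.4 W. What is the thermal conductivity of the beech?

ΣR = ΔT/Q = |20.4 − 4.97|/59.4 = 0.2598 K/W
Known resistances:
  R_plywood = L/(kA) = 0.0667/(0.110·3.59) = 0.1689 K/W
R_beech = ΣR − ΣR_known = 0.2598 − 0.1689 = 0.09090 K/W
L/(kA) = 0.09090 ⇒ k = 0.0477/(0.09090·3.59) = 0.146 W/m·K

k = 0.146 W/m·K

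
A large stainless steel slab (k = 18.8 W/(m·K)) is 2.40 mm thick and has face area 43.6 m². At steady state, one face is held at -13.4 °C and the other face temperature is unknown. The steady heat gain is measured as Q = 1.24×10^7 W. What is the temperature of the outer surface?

Series resistances:
  R_stainless steel = L/(kA) = 0.00240/(18.8·43.6) = 2.928×10^-6 K/W
ΣR = 2.928×10^-6 K/W
ΔT = Q·ΣR = 1.24×10^7 × 2.928×10^-6 = 36.31 K
Heat flows inward, so T_out = T_in + ΔT = -13.4 + 36.31 = 22.9 °C

T_out = 22.9 °C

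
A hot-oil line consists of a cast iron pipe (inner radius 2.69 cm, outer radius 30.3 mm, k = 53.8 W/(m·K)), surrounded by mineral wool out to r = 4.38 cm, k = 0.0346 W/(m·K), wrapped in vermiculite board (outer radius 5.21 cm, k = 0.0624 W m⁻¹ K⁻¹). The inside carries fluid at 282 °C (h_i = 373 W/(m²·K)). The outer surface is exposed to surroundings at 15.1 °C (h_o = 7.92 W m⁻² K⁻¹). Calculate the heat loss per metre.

Q' = 105 W/m

Resistance network (inner→outer):
  R'_conv,in = 1/(2πr h) = 1/(2π·0.0269·373) = 0.01586 m·K/W
  R'_cast iron = ln(0.0303/0.0269)/(2πk) = 0.1190/(2π·53.8) = 3.521×10^-4 m·K/W
  R'_mineral wool = ln(0.0438/0.0303)/(2πk) = 0.3685/(2π·0.0346) = 1.695 m·K/W
  R'_vermiculite board = ln(0.0521/0.0438)/(2πk) = 0.1735/(2π·0.0624) = 0.4426 m·K/W
  R'_conv,out = 1/(2πr h) = 1/(2π·0.0521·7.92) = 0.3857 m·K/W
ΣR = 0.01586 + 3.521×10^-4 + 1.695 + 0.4426 + 0.3857 = 2.540 m·K/W
Q' = ΔT/ΣR = (282 °C − 15.1 °C)/2.540 = 105 W/m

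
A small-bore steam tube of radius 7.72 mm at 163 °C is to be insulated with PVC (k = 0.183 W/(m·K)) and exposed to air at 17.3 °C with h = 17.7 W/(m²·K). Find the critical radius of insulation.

For a cylinder, r_cr = k_ins/h = 0.183/17.7 = 0.0103 m = 1.03 cm

r_cr = 1.03 cm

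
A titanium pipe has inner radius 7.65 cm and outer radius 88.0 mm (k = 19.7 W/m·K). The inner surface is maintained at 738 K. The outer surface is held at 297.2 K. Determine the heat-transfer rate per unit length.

Q' = 2πk·ΔT/ln(r₂/r₁) = 2π × 19.7 × 440.8 / ln(0.0880/0.0765) = 3.90×10^5 W/m

Q' = 3.90×10^5 W/m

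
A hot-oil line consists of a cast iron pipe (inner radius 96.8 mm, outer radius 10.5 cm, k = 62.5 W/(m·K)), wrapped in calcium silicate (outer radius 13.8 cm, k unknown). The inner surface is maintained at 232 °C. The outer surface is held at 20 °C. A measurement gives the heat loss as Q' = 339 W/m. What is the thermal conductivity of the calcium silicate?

k = 0.0696 W/m·K

ΣR = ΔT/Q' = |232 − 20|/339 = 0.6254 m·K/W
Known resistances:
  R'_cast iron = ln(0.105/0.0968)/(2πk) = 0.08131/(2π·62.5) = 2.071×10^-4 m·K/W
R_calcium silicate = ΣR − ΣR_known = 0.6254 − 2.071×10^-4 = 0.6252 m·K/W
ln(r₂/r₁)/(2πk) = 0.6252 ⇒ k = 0.2733/(2π·0.6252) = 0.0696 W/m·K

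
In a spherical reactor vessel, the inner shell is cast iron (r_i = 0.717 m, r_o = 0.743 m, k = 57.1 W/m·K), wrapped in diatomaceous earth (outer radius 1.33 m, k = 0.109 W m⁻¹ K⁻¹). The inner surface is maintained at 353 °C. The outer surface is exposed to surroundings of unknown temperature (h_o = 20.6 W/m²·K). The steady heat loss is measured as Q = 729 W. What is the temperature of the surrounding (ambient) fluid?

Series resistances:
  R_cast iron = (1/0.717 − 1/0.743)/(4πk) = 0.04881/(4π·57.1) = 6.802×10^-5 K/W
  R_diatomaceous earth = (1/0.743 − 1/1.33)/(4πk) = 0.5940/(4π·0.109) = 0.4337 K/W
  R_conv,out = 1/(4πr²h) = 1/(4π·1.33²·20.6) = 0.002184 K/W
ΣR = 0.4359 K/W
ΔT = Q·ΣR = 729 × 0.4359 = 317.8 K
Heat flows outward, so T_out = T_in − ΔT = 353 − 317.8 = 35.2 °C

T_out = 35.2 °C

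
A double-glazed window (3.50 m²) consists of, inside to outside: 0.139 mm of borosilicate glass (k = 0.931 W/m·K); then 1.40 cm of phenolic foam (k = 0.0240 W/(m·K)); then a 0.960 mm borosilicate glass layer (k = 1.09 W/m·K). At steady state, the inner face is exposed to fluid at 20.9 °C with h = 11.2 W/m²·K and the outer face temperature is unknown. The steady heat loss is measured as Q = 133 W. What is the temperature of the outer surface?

Sum the resistances:
  R_conv,in = 1/(hA) = 1/(11.2·3.50) = 0.02551 K/W
  R_borosilicate glass = L/(kA) = 1.39×10^-4/(0.931·3.50) = 4.266×10^-5 K/W
  R_phenolic foam = L/(kA) = 0.0140/(0.0240·3.50) = 0.1667 K/W
  R_borosilicate glass = L/(kA) = 9.60×10^-4/(1.09·3.50) = 2.516×10^-4 K/W
ΣR = 0.1925 K/W
ΔT = Q·ΣR = 133 × 0.1925 = 25.60 K
Heat flows outward, so T_out = T_in − ΔT = 20.9 − 25.60 = -4.70 °C

T_out = -4.70 °C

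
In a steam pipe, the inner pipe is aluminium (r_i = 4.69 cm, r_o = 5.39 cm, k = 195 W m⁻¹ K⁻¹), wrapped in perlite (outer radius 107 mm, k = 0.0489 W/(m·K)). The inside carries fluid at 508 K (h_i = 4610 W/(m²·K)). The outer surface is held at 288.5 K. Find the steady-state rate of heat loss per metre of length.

Q' = 98.3 W/m

Treat each layer as a resistance in series:
  R'_conv,in = 1/(2πr h) = 1/(2π·0.0469·4610) = 7.361×10^-4 m·K/W
  R'_aluminium = ln(0.0539/0.0469)/(2πk) = 0.1391/(2π·195) = 1.135×10^-4 m·K/W
  R'_perlite = ln(0.107/0.0539)/(2πk) = 0.6857/(2π·0.0489) = 2.232 m·K/W
ΣR = 7.361×10^-4 + 1.135×10^-4 + 2.232 = 2.233 m·K/W
Q' = ΔT/ΣR = (508 K − 288.5 K)/2.233 = 98.3 W/m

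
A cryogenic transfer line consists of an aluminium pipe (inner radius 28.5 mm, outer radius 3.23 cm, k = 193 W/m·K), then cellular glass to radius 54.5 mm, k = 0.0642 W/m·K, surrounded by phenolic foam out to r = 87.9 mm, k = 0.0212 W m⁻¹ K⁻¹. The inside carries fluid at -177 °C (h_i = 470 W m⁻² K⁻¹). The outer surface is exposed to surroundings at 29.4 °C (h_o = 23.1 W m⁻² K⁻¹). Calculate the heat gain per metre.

Q' = 41.5 W/m

Series thermal resistances, inner to outer:
  R'_conv,in = 1/(2πr h) = 1/(2π·0.0285·470) = 0.01188 m·K/W
  R'_aluminium = ln(0.0323/0.0285)/(2πk) = 0.1252/(2π·193) = 1.032×10^-4 m·K/W
  R'_cellular glass = ln(0.0545/0.0323)/(2πk) = 0.5231/(2π·0.0642) = 1.297 m·K/W
  R'_phenolic foam = ln(0.0879/0.0545)/(2πk) = 0.4780/(2π·0.0212) = 3.588 m·K/W
  R'_conv,out = 1/(2πr h) = 1/(2π·0.0879·23.1) = 0.07838 m·K/W
ΣR = 0.01188 + 1.032×10^-4 + 1.297 + 3.588 + 0.07838 = 4.975 m·K/W
Q' = ΔT/ΣR = (-177 °C − 29.4 °C)/4.975 = -41.5 W/m
(Negative Q' ⇒ heat flows inward; heat gain = 41.5 W/m.)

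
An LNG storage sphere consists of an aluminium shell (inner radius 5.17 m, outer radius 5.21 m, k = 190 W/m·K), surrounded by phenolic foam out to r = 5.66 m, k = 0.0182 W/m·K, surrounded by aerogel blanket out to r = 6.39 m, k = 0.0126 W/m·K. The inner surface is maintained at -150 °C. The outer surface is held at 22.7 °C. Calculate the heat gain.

Treat each layer as a resistance in series:
  R_aluminium = (1/5.17 − 1/5.21)/(4πk) = 0.001485/(4π·190) = 6.220×10^-7 K/W
  R_phenolic foam = (1/5.21 − 1/5.66)/(4πk) = 0.01526/(4π·0.0182) = 0.06672 K/W
  R_aerogel blanket = (1/5.66 − 1/6.39)/(4πk) = 0.02018/(4π·0.0126) = 0.1275 K/W
ΣR = 6.220×10^-7 + 0.06672 + 0.1275 = 0.1942 K/W
Q = ΔT/ΣR = (-150 °C − 22.7 °C)/0.1942 = -889 W
(Negative Q ⇒ heat flows inward; heat gain = 889 W.)

Q = 889 W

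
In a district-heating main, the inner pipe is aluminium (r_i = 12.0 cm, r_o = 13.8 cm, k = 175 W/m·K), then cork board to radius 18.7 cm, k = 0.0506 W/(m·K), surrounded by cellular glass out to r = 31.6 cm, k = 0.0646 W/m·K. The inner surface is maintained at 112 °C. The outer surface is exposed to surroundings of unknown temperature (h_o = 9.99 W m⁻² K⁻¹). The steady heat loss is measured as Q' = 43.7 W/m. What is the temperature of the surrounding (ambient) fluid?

Sum the resistances:
  R'_aluminium = ln(0.138/0.120)/(2πk) = 0.1398/(2π·175) = 1.271×10^-4 m·K/W
  R'_cork board = ln(0.187/0.138)/(2πk) = 0.3039/(2π·0.0506) = 0.9557 m·K/W
  R'_cellular glass = ln(0.316/0.187)/(2πk) = 0.5246/(2π·0.0646) = 1.293 m·K/W
  R'_conv,out = 1/(2πr h) = 1/(2π·0.316·9.99) = 0.05042 m·K/W
ΣR = 2.299 m·K/W
ΔT = Q'·ΣR = 43.7 × 2.299 = 100.5 K
Heat flows outward, so T_out = T_in − ΔT = 112 − 100.5 = 11.5 °C

T_out = 11.5 °C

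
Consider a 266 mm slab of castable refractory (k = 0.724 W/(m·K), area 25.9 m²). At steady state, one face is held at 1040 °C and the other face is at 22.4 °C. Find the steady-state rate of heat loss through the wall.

Q = kA·ΔT/L = 0.724 × 25.9 × |1040 °C − 22.4 °C| / 0.266 = 71700 W

Q = 71700 W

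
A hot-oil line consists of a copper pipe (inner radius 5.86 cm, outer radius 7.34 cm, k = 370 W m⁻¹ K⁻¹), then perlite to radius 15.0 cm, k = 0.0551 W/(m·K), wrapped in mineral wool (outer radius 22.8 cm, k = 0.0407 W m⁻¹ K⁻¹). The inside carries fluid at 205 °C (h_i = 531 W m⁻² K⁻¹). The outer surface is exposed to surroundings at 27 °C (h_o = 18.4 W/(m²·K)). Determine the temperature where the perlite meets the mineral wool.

T = 107 °C

Series thermal resistances, inner to outer:
  R'_conv,in = 1/(2πr h) = 1/(2π·0.0586·531) = 0.005115 m·K/W
  R'_copper = ln(0.0734/0.0586)/(2πk) = 0.2252/(2π·370) = 9.686×10^-5 m·K/W
  R'_perlite = ln(0.150/0.0734)/(2πk) = 0.7147/(2π·0.0551) = 2.064 m·K/W
  R'_mineral wool = ln(0.228/0.150)/(2πk) = 0.4187/(2π·0.0407) = 1.637 m·K/W
  R'_conv,out = 1/(2πr h) = 1/(2π·0.228·18.4) = 0.03794 m·K/W
ΣR = 0.005115 + 9.686×10^-5 + 2.064 + 1.637 + 0.03794 = 3.744 m·K/W
Q' = ΔT/ΣR = (205 °C − 27 °C)/3.744 = 47.54 W/m
From the inner boundary to the perlite/mineral wool interface, ΣR_partial = 2.069 m·K/W.
T_interface = T_in − Q'·ΣR_partial = 205 °C − (47.54)(2.069) = 107 °C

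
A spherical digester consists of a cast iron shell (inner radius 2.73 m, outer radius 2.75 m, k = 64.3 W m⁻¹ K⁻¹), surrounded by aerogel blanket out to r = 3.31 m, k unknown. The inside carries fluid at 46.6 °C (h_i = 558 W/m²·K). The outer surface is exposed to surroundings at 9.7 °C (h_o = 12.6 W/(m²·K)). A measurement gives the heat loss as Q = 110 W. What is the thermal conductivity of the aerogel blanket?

ΣR = ΔT/Q = |46.6 − 9.7|/110 = 0.3355 K/W
Known resistances:
  R_conv,in = 1/(4πr²h) = 1/(4π·2.73²·558) = 1.914×10^-5 K/W
  R_cast iron = (1/2.73 − 1/2.75)/(4πk) = 0.002664/(4π·64.3) = 3.297×10^-6 K/W
  R_conv,out = 1/(4πr²h) = 1/(4π·3.31²·12.6) = 5.765×10^-4 K/W
R_aerogel blanket = ΣR − ΣR_known = 0.3355 − 5.989×10^-4 = 0.3349 K/W
(1/r₁−1/r₂)/(4πk) = 0.3349 ⇒ k = 0.06152/(4π·0.3349) = 0.0146 W/m·K

k = 0.0146 W/m·K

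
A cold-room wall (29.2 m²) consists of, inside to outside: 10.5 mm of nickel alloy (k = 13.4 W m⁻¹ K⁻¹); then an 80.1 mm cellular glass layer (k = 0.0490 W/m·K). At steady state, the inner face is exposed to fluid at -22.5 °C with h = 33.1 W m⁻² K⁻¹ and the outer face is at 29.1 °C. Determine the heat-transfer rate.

Treat each layer as a resistance in series:
  R_conv,in = 1/(hA) = 1/(33.1·29.2) = 0.001035 K/W
  R_nickel alloy = L/(kA) = 0.0105/(13.4·29.2) = 2.684×10^-5 K/W
  R_cellular glass = L/(kA) = 0.0801/(0.0490·29.2) = 0.05598 K/W
ΣR = 0.001035 + 2.684×10^-5 + 0.05598 = 0.05704 K/W
Q = ΔT/ΣR = (-22.5 °C − 29.1 °C)/0.05704 = -905 W
(Negative Q ⇒ heat flows inward; heat gain = 905 W.)

Q = 905 W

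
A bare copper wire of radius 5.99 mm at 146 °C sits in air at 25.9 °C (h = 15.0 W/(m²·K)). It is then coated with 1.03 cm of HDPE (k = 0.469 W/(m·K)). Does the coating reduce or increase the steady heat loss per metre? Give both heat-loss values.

Critical radius for a cylinder: r_cr = k/h = 0.0313 m = 3.13 cm.
Outer radius after coating: r₂ = 0.00599 + 0.0103 = 0.01629 m.
Since r₁ < r_cr and r₂ ≤ r_cr, the coating moves toward the maximum at r_cr — heat loss rises.
Bare: R = 1/(2πr₁h) = 1.771 m·K/W; Q = 120.1/1.771 = 67.8 W/m.
Coated: R = R_cond + R_conv = 0.9908 m·K/W; Q = 120.1/0.9908 = 121 W/m.

increases: 67.8 → 121 W/m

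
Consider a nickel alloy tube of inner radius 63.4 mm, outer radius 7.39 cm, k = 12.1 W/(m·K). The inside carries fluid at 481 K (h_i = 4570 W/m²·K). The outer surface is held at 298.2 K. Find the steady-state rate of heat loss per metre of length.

Q' = 71.3 kW/m

Treat each layer as a resistance in series:
  R'_conv,in = 1/(2πr h) = 1/(2π·0.0634·4570) = 5.493×10^-4 m·K/W
  R'_nickel alloy = ln(0.0739/0.0634)/(2πk) = 0.1532/(2π·12.1) = 0.002016 m·K/W
ΣR = 5.493×10^-4 + 0.002016 = 0.002565 m·K/W
Q' = ΔT/ΣR = (481 K − 298.2 K)/0.002565 = 71300 W/m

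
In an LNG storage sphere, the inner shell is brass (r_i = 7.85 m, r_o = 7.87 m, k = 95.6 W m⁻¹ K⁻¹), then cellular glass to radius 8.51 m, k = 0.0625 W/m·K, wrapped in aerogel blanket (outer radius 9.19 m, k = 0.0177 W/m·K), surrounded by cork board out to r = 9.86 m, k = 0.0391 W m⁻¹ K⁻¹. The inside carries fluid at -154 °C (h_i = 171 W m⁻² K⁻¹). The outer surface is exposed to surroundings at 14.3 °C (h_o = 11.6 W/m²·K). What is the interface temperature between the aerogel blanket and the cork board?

Treat each layer as a resistance in series:
  R_conv,in = 1/(4πr²h) = 1/(4π·7.85²·171) = 7.552×10^-6 K/W
  R_brass = (1/7.85 − 1/7.87)/(4πk) = 3.237×10^-4/(4π·95.6) = 2.695×10^-7 K/W
  R_cellular glass = (1/7.87 − 1/8.51)/(4πk) = 0.009556/(4π·0.0625) = 0.01217 K/W
  R_aerogel blanket = (1/8.51 − 1/9.19)/(4πk) = 0.008695/(4π·0.0177) = 0.03909 K/W
  R_cork board = (1/9.19 − 1/9.86)/(4πk) = 0.007394/(4π·0.0391) = 0.01505 K/W
  R_conv,out = 1/(4πr²h) = 1/(4π·9.86²·11.6) = 7.056×10^-5 K/W
ΣR = 7.552×10^-6 + 2.695×10^-7 + 0.01217 + 0.03909 + 0.01505 + 7.056×10^-5 = 0.06639 K/W
Q = ΔT/ΣR = (-154 °C − 14.3 °C)/0.06639 = -2535 W
From the inner boundary to the aerogel blanket/cork board interface, ΣR_partial = 0.05127 K/W.
T_interface = T_in − Q·ΣR_partial = -154 °C − (-2535)(0.05127) = -24.0 °C

T = -24.0 °C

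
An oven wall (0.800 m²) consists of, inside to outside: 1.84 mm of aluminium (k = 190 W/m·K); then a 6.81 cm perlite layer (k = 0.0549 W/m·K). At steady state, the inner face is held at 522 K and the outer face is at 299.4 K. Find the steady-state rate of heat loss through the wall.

Treat each layer as a resistance in series:
  R_aluminium = L/(kA) = 0.00184/(190·0.800) = 1.211×10^-5 K/W
  R_perlite = L/(kA) = 0.0681/(0.0549·0.800) = 1.551 K/W
ΣR = 1.211×10^-5 + 1.551 = 1.551 K/W
Q = ΔT/ΣR = (522 K − 299.4 K)/1.551 = 144 W

Q = 144 W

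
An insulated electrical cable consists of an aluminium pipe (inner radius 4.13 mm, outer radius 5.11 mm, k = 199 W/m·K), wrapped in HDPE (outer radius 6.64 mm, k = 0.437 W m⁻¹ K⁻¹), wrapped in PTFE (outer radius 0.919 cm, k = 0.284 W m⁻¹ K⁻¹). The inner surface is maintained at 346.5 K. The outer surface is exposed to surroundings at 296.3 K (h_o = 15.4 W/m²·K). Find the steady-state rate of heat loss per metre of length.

Q' = 35.8 W/m

Series thermal resistances, inner to outer:
  R'_aluminium = ln(0.00511/0.00413)/(2πk) = 0.2129/(2π·199) = 1.703×10^-4 m·K/W
  R'_HDPE = ln(0.00664/0.00511)/(2πk) = 0.2619/(2π·0.437) = 0.09539 m·K/W
  R'_PTFE = ln(0.00919/0.00664)/(2πk) = 0.3250/(2π·0.284) = 0.1821 m·K/W
  R'_conv,out = 1/(2πr h) = 1/(2π·0.00919·15.4) = 1.125 m·K/W
ΣR = 1.703×10^-4 + 0.09539 + 0.1821 + 1.125 = 1.403 m·K/W
Q' = ΔT/ΣR = (346.5 K − 296.3 K)/1.403 = 35.8 W/m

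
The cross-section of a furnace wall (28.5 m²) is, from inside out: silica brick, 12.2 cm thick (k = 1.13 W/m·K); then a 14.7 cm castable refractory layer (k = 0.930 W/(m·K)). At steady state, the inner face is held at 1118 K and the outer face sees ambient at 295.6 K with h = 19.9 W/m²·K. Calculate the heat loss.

Q = 74.1 kW

Resistance network (inner→outer):
  R_silica brick = L/(kA) = 0.122/(1.13·28.5) = 0.003788 K/W
  R_castable refractory = L/(kA) = 0.147/(0.930·28.5) = 0.005546 K/W
  R_conv,out = 1/(hA) = 1/(19.9·28.5) = 0.001763 K/W
ΣR = 0.003788 + 0.005546 + 0.001763 = 0.01110 K/W
Q = ΔT/ΣR = (1118 K − 295.6 K)/0.01110 = 74100 W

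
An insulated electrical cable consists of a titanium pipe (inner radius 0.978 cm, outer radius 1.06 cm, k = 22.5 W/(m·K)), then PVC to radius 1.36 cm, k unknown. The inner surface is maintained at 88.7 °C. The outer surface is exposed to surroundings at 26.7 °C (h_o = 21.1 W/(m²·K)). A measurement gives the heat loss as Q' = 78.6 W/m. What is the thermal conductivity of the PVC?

k = 0.170 W/m·K

ΣR = ΔT/Q' = |88.7 − 26.7|/78.6 = 0.7888 m·K/W
Known resistances:
  R'_titanium = ln(0.0106/0.00978)/(2πk) = 0.08051/(2π·22.5) = 5.695×10^-4 m·K/W
  R'_conv,out = 1/(2πr h) = 1/(2π·0.0136·21.1) = 0.5546 m·K/W
R_PVC = ΣR − ΣR_known = 0.7888 − 0.5552 = 0.2336 m·K/W
ln(r₂/r₁)/(2πk) = 0.2336 ⇒ k = 0.2492/(2π·0.2336) = 0.170 W/m·K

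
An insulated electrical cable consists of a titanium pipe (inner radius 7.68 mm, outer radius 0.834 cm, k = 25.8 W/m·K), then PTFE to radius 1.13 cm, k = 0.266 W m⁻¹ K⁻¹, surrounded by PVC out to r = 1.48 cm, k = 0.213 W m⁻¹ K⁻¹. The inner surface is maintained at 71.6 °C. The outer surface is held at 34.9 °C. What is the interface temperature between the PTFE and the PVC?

T = 54.2 °C

Series thermal resistances, inner to outer:
  R'_titanium = ln(0.00834/0.00768)/(2πk) = 0.08244/(2π·25.8) = 5.086×10^-4 m·K/W
  R'_PTFE = ln(0.0113/0.00834)/(2πk) = 0.3037/(2π·0.266) = 0.1817 m·K/W
  R'_PVC = ln(0.0148/0.0113)/(2πk) = 0.2698/(2π·0.213) = 0.2016 m·K/W
ΣR = 5.086×10^-4 + 0.1817 + 0.2016 = 0.3838 m·K/W
Q' = ΔT/ΣR = (71.6 °C − 34.9 °C)/0.3838 = 95.62 W/m
From the inner boundary to the PTFE/PVC interface, ΣR_partial = 0.1822 m·K/W.
T_interface = T_in − Q'·ΣR_partial = 71.6 °C − (95.62)(0.1822) = 54.2 °C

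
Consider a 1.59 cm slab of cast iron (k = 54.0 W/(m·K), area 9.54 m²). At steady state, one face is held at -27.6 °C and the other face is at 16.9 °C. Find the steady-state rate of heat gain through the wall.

Q = kA·ΔT/L = 54.0 × 9.54 × |-27.6 °C − 16.9 °C| / 0.0159 = 1.44×10^6 W

Q = 1440 kW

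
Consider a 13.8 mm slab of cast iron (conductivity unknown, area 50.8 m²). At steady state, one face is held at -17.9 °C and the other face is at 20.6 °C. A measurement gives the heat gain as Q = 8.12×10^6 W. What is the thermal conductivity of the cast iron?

k = 57.3 W/m·K

ΣR = ΔT/Q = |-17.9 − 20.6|/8.12×10^6 = 4.741×10^-6 K/W
L/(kA) = 4.741×10^-6 ⇒ k = 0.0138/(4.741×10^-6·50.8) = 57.3 W/m·K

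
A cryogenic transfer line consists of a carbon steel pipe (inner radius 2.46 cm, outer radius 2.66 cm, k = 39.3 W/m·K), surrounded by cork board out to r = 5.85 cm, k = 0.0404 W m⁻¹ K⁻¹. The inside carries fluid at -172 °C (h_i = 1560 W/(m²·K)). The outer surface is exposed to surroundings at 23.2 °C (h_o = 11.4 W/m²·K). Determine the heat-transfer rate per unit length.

Q' = 58.3 W/m

Series thermal resistances, inner to outer:
  R'_conv,in = 1/(2πr h) = 1/(2π·0.0246·1560) = 0.004147 m·K/W
  R'_carbon steel = ln(0.0266/0.0246)/(2πk) = 0.07816/(2π·39.3) = 3.165×10^-4 m·K/W
  R'_cork board = ln(0.0585/0.0266)/(2πk) = 0.7881/(2π·0.0404) = 3.105 m·K/W
  R'_conv,out = 1/(2πr h) = 1/(2π·0.0585·11.4) = 0.2386 m·K/W
ΣR = 0.004147 + 3.165×10^-4 + 3.105 + 0.2386 = 3.348 m·K/W
Q' = ΔT/ΣR = (-172 °C − 23.2 °C)/3.348 = -58.3 W/m
(Negative Q' ⇒ heat flows inward; heat gain = 58.3 W/m.)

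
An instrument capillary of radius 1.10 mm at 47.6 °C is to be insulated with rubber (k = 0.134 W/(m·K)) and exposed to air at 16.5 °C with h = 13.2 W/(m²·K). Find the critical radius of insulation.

r_cr = 1.02 cm

For a cylinder, r_cr = k_ins/h = 0.134/13.2 = 0.0102 m = 1.02 cm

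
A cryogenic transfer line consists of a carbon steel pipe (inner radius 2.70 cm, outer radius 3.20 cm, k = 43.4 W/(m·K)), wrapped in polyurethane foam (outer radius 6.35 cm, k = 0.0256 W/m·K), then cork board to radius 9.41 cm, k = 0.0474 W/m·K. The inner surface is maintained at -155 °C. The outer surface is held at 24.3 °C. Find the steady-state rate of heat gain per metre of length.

Q' = 32.1 W/m

Treat each layer as a resistance in series:
  R'_carbon steel = ln(0.0320/0.0270)/(2πk) = 0.1699/(2π·43.4) = 6.230×10^-4 m·K/W
  R'_polyurethane foam = ln(0.0635/0.0320)/(2πk) = 0.6853/(2π·0.0256) = 4.261 m·K/W
  R'_cork board = ln(0.0941/0.0635)/(2πk) = 0.3933/(2π·0.0474) = 1.321 m·K/W
ΣR = 6.230×10^-4 + 4.261 + 1.321 = 5.583 m·K/W
Q' = ΔT/ΣR = (-155 °C − 24.3 °C)/5.583 = -32.1 W/m
(Negative Q' ⇒ heat flows inward; heat gain = 32.1 W/m.)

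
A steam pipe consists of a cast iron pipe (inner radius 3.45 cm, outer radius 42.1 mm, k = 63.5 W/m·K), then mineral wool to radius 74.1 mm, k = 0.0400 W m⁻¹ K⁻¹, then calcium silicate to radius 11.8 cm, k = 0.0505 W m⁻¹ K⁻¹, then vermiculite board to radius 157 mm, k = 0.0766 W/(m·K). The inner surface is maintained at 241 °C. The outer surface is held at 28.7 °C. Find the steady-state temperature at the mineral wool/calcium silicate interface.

T = 130 °C

Resistance network (inner→outer):
  R'_cast iron = ln(0.0421/0.0345)/(2πk) = 0.1991/(2π·63.5) = 4.990×10^-4 m·K/W
  R'_mineral wool = ln(0.0741/0.0421)/(2πk) = 0.5654/(2π·0.0400) = 2.250 m·K/W
  R'_calcium silicate = ln(0.118/0.0741)/(2πk) = 0.4653/(2π·0.0505) = 1.466 m·K/W
  R'_vermiculite board = ln(0.157/0.118)/(2πk) = 0.2856/(2π·0.0766) = 0.5933 m·K/W
ΣR = 4.990×10^-4 + 2.250 + 1.466 + 0.5933 = 4.310 m·K/W
Q' = ΔT/ΣR = (241 °C − 28.7 °C)/4.310 = 49.26 W/m
From the inner boundary to the mineral wool/calcium silicate interface, ΣR_partial = 2.250 m·K/W.
T_interface = T_in − Q'·ΣR_partial = 241 °C − (49.26)(2.250) = 130 °C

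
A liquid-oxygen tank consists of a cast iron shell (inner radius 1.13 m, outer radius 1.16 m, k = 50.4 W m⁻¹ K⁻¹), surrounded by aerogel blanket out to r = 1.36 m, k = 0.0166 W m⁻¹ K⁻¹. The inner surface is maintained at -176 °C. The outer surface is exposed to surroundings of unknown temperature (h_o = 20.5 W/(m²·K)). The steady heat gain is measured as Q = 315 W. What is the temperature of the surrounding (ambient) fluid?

Series resistances:
  R_cast iron = (1/1.13 − 1/1.16)/(4πk) = 0.02289/(4π·50.4) = 3.614×10^-5 K/W
  R_aerogel blanket = (1/1.16 − 1/1.36)/(4πk) = 0.1268/(4π·0.0166) = 0.6077 K/W
  R_conv,out = 1/(4πr²h) = 1/(4π·1.36²·20.5) = 0.002099 K/W
ΣR = 0.6099 K/W
ΔT = Q·ΣR = 315 × 0.6099 = 192.1 K
Heat flows inward, so T_out = T_in + ΔT = -176 + 192.1 = 16.1 °C

T_out = 16.1 °C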